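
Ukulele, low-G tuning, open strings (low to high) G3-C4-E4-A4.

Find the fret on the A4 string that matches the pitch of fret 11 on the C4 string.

C4 at fret 11 is C4 + 11 semitones = B4.
The open A4 string is 9 semitones above the open C4, so the same pitch on the A4 string lies at fret 11 − 9 = 2.

2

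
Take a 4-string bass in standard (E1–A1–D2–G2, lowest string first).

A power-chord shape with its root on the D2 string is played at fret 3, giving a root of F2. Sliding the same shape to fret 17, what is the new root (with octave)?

G3

Moving from fret 3 to fret 17 shifts the root by 14 semitones.
F2 up 14 semitones is G3.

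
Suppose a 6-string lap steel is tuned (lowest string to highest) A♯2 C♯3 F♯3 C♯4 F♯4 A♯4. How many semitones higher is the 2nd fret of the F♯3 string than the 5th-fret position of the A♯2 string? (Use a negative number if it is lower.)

5 semitones

F♯3 at fret 2 → G♯3 (MIDI 56); A♯2 at fret 5 → D♯3 (MIDI 51).
56 − 51 = 5, so the two pitches are 5 semitones apart.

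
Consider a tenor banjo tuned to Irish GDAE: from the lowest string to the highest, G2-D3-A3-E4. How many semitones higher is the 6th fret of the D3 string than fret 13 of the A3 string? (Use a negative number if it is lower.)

-14 semitones

D3 at fret 6 → G#3 (MIDI 56); A3 at fret 13 → A#4 (MIDI 70).
56 − 70 = -14, so the two pitches are 14 semitones apart.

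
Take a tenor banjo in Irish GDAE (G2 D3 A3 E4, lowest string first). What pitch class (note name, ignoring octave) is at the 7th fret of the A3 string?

E

A3 is MIDI 57. Adding 7 gives 64; 64 mod 12 = 4, i.e. E.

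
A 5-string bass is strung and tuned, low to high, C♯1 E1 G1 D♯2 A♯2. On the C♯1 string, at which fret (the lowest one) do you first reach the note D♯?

2

From C♯1, count semitones up the chromatic scale until reaching D♯: C#–D–D# — 2 steps.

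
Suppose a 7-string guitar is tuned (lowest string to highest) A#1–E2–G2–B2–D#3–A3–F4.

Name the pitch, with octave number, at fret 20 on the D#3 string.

Each fret is one semitone, so D#3 + 20 = B4.

B4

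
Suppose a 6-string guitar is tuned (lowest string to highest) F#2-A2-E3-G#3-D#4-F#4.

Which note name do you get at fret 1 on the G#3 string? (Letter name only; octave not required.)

A

G#3 is MIDI 56. Adding 1 gives 57; 57 mod 12 = 9, i.e. A.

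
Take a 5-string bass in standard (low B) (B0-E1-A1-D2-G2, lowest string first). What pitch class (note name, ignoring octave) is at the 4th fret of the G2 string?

The open G2 string plus 4 semitones: G–G#–A–A#–B.

B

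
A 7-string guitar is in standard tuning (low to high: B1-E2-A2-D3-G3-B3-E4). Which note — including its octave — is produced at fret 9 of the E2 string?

The open E2 string plus 9 semitones: E–F–F#–G–G#–A–A#–B–C–C#.
The walk passes from B into C once, so the octave number goes from 2 to 3.
(Equivalently spelled Db3.)

C#3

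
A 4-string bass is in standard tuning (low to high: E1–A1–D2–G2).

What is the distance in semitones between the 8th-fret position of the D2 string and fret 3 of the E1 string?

D2 at fret 8 → A#2 (MIDI 46); E1 at fret 3 → G1 (MIDI 31).
46 − 31 = 15, so the two pitches are 15 semitones apart, with A#2 the higher.

15 semitones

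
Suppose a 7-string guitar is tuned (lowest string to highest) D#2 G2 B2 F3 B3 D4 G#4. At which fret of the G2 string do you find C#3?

6

C#3 is 6 semitones above the open G2 (G–G#–A–A#–B–C–C#), so it sits at fret 6.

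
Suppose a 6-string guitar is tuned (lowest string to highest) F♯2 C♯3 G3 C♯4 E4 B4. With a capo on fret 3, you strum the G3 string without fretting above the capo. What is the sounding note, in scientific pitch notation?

A♯3

The capo raises the open G3 by 3 semitones to A♯3; fretting 0 more gives G3 + 3 + 0 = G3 + 3 semitones = A♯3.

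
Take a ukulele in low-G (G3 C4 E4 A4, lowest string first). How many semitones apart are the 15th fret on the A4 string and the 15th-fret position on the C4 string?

A4 at fret 15 → C6 (MIDI 84); C4 at fret 15 → D♯5 (MIDI 75).
84 − 75 = 9, so the two pitches are 9 semitones apart, with C6 the higher.

9 semitones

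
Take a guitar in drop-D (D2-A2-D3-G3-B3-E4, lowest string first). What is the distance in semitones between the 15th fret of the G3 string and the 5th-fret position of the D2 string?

27 semitones

G3 at fret 15 → A#4 (MIDI 70); D2 at fret 5 → G2 (MIDI 43).
70 − 43 = 27, so the two pitches are 27 semitones apart, with A#4 the higher.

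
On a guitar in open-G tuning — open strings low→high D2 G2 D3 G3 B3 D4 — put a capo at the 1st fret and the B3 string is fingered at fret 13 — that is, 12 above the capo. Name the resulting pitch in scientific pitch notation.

C5

The capo raises the open B3 by 1 semitone to C4; fretting 12 more gives B3 + 1 + 12 = B3 + 13 semitones = C5.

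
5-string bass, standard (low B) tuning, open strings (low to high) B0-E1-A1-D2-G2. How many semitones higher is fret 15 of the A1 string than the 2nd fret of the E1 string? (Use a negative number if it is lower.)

A1 at fret 15 → C3 (MIDI 48); E1 at fret 2 → F#1 (MIDI 30).
48 − 30 = 18, so the two pitches are 18 semitones apart.

18 semitones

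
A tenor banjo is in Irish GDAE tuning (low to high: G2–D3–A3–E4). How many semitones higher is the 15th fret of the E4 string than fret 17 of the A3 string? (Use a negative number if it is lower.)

5 semitones

E4 at fret 15 → G5 (MIDI 79); A3 at fret 17 → D5 (MIDI 74).
79 − 74 = 5, so the two pitches are 5 semitones apart.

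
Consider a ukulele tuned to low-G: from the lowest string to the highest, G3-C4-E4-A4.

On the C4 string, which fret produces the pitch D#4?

D#4 is 3 semitones above the open C4 (C–C#–D–D#), so it sits at fret 3.

3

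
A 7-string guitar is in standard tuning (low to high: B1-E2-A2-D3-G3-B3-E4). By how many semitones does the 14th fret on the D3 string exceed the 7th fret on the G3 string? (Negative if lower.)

D3 at fret 14 → E4 (MIDI 64); G3 at fret 7 → D4 (MIDI 62).
64 − 62 = 2, so the two pitches are 2 semitones apart.

2 semitones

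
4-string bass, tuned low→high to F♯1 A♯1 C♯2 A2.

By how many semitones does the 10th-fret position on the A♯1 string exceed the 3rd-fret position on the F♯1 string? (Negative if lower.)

11 semitones

A♯1 at fret 10 → G♯2 (MIDI 44); F♯1 at fret 3 → A1 (MIDI 33).
44 − 33 = 11, so the two pitches are 11 semitones apart.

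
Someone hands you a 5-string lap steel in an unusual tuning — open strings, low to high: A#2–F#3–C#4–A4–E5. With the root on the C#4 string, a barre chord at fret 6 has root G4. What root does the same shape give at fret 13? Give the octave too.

Moving from fret 6 to fret 13 shifts the root by 7 semitones.
G4 up 7 semitones is D5.

D5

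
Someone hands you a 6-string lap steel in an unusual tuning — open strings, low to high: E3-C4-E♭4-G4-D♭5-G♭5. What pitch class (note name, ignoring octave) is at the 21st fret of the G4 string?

The open G4 string plus 21 semitones: G–Ab–A–Bb–…–D–Eb–E.

E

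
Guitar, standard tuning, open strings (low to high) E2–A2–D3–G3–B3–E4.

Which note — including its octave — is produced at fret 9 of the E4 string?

C♯5

E4 is MIDI 64. Adding 9 gives 73, which is C♯5.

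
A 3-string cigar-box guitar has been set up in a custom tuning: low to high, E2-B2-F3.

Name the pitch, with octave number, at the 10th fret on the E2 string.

D3

E2 is MIDI 40. Adding 10 gives 50, which is D3.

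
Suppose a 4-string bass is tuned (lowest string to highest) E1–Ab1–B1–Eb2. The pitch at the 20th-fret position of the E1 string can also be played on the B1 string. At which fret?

13

Fret 20 on E1 is MIDI 28 + 20 = 48 (C3). On the B1 string (open MIDI 35), that pitch is 48 − 35 = fret 13.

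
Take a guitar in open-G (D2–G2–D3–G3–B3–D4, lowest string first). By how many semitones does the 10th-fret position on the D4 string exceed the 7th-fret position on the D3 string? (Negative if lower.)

15 semitones

D4 at fret 10 → C5 (MIDI 72); D3 at fret 7 → A3 (MIDI 57).
72 − 57 = 15, so the two pitches are 15 semitones apart.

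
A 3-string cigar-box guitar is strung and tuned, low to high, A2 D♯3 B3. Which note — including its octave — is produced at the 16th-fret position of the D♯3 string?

The open D♯3 string plus 16 semitones: D#–E–F–F#–…–F–F#–G.
The walk passes from B into C once, so the octave number goes from 3 to 4.

G4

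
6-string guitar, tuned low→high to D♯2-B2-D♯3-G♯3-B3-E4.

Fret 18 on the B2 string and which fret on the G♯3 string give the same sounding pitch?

9

B2 at fret 18 is B2 + 18 semitones = F4.
The open G♯3 string is 9 semitones above the open B2, so the same pitch on the G♯3 string lies at fret 18 − 9 = 9.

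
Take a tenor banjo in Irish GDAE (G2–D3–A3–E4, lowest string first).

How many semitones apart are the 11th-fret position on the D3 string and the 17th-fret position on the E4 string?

D3 at fret 11 → C#4 (MIDI 61); E4 at fret 17 → A5 (MIDI 81).
61 − 81 = -20, so the two pitches are 20 semitones apart, with A5 the higher.

20 semitones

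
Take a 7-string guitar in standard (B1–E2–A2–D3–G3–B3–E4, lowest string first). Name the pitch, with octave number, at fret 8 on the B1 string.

The open B1 string plus 8 semitones: B–C–C#–D–D#–E–F–F#–G.
The walk passes from B into C once, so the octave number goes from 1 to 2.

G2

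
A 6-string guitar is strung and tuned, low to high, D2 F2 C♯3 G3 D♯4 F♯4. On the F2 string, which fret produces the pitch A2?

4

A2 is 4 semitones above the open F2 (F–F#–G–G#–A), so it sits at fret 4.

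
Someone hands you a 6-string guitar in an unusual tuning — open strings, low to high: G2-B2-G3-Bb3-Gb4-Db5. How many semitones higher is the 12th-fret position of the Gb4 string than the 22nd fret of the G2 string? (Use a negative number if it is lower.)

13 semitones

Gb4 at fret 12 → Gb5 (MIDI 78); G2 at fret 22 → F4 (MIDI 65).
78 − 65 = 13, so the two pitches are 13 semitones apart.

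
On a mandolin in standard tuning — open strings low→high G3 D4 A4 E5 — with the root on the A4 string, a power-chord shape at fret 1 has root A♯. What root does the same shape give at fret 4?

C♯

Moving from fret 1 to fret 4 shifts the root by 3 semitones.
A♯ up 3 semitones is C♯.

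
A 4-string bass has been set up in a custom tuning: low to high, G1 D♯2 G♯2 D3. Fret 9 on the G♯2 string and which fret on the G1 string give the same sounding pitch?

22

Fret 9 on G♯2 is MIDI 44 + 9 = 53 (F3). On the G1 string (open MIDI 31), that pitch is 53 − 31 = fret 22.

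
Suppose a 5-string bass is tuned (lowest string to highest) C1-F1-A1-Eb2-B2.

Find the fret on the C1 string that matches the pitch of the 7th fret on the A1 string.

A1 at fret 7 is A1 + 7 semitones = E2.
The open C1 string is 9 semitones below the open A1, so the same pitch on the C1 string lies at fret 7 + 9 = 16.

16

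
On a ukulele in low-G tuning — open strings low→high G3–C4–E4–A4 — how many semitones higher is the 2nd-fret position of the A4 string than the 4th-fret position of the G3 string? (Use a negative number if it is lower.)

A4 at fret 2 → B4 (MIDI 71); G3 at fret 4 → B3 (MIDI 59).
71 − 59 = 12, so the two pitches are 12 semitones apart.

12 semitones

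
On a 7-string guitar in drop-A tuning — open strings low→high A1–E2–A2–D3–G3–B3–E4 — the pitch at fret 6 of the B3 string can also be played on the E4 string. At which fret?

1

B3 at fret 6 is B3 + 6 semitones = F4.
The open E4 string is 5 semitones above the open B3, so the same pitch on the E4 string lies at fret 6 − 5 = 1.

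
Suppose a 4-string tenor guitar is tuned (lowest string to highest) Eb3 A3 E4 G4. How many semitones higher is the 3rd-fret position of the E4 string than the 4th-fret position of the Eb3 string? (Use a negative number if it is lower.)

12 semitones

E4 at fret 3 → G4 (MIDI 67); Eb3 at fret 4 → G3 (MIDI 55).
67 − 55 = 12, so the two pitches are 12 semitones apart.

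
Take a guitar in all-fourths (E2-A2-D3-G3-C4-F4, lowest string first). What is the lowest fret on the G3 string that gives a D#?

From G3, count semitones up the chromatic scale until reaching D#: G–G#–A–A#–B–C–C#–D–D# — 8 steps.

8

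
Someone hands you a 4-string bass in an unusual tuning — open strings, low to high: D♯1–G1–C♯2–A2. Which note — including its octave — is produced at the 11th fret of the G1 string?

The open G1 string plus 11 semitones: G–G#–A–A#–…–E–F–F#.
The walk passes from B into C once, so the octave number goes from 1 to 2.
(Equivalently spelled G♭2.)

F♯2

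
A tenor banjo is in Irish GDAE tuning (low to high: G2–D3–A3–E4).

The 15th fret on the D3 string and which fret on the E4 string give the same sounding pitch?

1

D3 at fret 15 is D3 + 15 semitones = F4.
The open E4 string is 14 semitones above the open D3, so the same pitch on the E4 string lies at fret 15 − 14 = 1.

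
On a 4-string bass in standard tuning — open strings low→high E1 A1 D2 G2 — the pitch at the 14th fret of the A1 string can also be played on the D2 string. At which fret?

Fret 14 on A1 is MIDI 33 + 14 = 47 (B2). On the D2 string (open MIDI 38), that pitch is 47 − 38 = fret 9.

9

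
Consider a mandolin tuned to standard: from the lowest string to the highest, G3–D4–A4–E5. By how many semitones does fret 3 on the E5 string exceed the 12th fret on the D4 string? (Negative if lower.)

E5 at fret 3 → G5 (MIDI 79); D4 at fret 12 → D5 (MIDI 74).
79 − 74 = 5, so the two pitches are 5 semitones apart.

5 semitones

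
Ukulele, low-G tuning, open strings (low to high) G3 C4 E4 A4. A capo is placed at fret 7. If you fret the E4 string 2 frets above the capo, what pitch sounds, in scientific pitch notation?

C♯5

The capo raises the open E4 by 7 semitones to B4; fretting 2 more gives E4 + 7 + 2 = E4 + 9 semitones = C♯5.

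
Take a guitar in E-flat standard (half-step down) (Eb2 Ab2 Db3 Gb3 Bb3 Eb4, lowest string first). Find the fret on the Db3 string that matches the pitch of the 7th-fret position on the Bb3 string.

16

Bb3 at fret 7 is Bb3 + 7 semitones = F4.
The open Db3 string is 9 semitones below the open Bb3, so the same pitch on the Db3 string lies at fret 7 + 9 = 16.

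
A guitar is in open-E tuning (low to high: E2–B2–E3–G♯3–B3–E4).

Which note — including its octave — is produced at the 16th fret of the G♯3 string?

C5

G♯3 is MIDI 56. Adding 16 gives 72, which is C5.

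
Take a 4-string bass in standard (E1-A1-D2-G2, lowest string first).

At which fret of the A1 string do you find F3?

20

F3 is 20 semitones above the open A1 (A–A#–B–C–…–D#–E–F), so it sits at fret 20.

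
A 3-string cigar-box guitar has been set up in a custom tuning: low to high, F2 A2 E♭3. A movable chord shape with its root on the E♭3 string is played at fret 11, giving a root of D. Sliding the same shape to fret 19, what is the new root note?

Moving from fret 11 to fret 19 shifts the root by 8 semitones.
D up 8 semitones is B♭.

B♭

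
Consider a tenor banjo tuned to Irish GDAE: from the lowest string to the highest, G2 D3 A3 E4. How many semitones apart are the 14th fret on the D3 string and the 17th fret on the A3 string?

D3 at fret 14 → E4 (MIDI 64); A3 at fret 17 → D5 (MIDI 74).
64 − 74 = -10, so the two pitches are 10 semitones apart, with D5 the higher.

10 semitones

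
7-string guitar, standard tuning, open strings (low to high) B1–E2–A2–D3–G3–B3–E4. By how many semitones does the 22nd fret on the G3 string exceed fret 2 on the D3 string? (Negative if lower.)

25 semitones

G3 at fret 22 → F5 (MIDI 77); D3 at fret 2 → E3 (MIDI 52).
77 − 52 = 25, so the two pitches are 25 semitones apart.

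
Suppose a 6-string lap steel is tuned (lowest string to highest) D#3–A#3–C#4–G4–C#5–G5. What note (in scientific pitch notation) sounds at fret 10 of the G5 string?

F6

Each fret is one semitone, so G5 + 10 = F6.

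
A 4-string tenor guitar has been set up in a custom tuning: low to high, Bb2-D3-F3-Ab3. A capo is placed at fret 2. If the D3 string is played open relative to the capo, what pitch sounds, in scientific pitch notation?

The capo raises the open D3 by 2 semitones to E3; fretting 0 more gives D3 + 2 + 0 = D3 + 2 semitones = E3.

E3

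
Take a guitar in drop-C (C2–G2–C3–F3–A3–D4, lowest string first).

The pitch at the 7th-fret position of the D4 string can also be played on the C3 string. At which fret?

D4 at fret 7 is D4 + 7 semitones = A4.
The open C3 string is 14 semitones below the open D4, so the same pitch on the C3 string lies at fret 7 + 14 = 21.

21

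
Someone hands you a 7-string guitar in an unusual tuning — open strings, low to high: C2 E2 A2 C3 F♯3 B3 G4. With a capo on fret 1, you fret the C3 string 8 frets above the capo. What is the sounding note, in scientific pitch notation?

The capo raises the open C3 by 1 semitone to C♯3; fretting 8 more gives C3 + 1 + 8 = C3 + 9 semitones = A3.

A3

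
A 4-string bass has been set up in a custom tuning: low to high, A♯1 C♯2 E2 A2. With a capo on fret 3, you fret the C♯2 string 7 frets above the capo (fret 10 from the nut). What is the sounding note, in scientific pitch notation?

B2

The capo raises the open C♯2 by 3 semitones to E2; fretting 7 more gives C♯2 + 3 + 7 = C♯2 + 10 semitones = B2.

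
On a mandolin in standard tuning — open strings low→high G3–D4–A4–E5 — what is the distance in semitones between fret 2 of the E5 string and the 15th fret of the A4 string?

6 semitones

E5 at fret 2 → F#5 (MIDI 78); A4 at fret 15 → C6 (MIDI 84).
78 − 84 = -6, so the two pitches are 6 semitones apart, with C6 the higher.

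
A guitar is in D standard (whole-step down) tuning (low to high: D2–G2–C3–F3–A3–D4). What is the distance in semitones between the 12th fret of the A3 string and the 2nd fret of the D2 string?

A3 at fret 12 → A4 (MIDI 69); D2 at fret 2 → E2 (MIDI 40).
69 − 40 = 29, so the two pitches are 29 semitones apart, with A4 the higher.

29 semitones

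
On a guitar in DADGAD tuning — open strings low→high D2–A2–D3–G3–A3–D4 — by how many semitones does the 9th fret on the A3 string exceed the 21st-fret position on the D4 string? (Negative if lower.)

-17 semitones

A3 at fret 9 → F♯4 (MIDI 66); D4 at fret 21 → B5 (MIDI 83).
66 − 83 = -17, so the two pitches are 17 semitones apart.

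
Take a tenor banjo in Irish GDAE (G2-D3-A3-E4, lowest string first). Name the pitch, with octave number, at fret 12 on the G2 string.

G2 is MIDI 43. Adding 12 gives 55, which is G3.

G3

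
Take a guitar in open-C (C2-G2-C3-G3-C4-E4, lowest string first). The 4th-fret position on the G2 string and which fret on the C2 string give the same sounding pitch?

11

Fret 4 on G2 is MIDI 43 + 4 = 47 (B2). On the C2 string (open MIDI 36), that pitch is 47 − 36 = fret 11.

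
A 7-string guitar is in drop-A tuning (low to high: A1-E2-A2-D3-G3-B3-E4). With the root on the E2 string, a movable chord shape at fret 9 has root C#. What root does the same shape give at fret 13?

Moving from fret 9 to fret 13 shifts the root by 4 semitones.
C# up 4 semitones is F.

F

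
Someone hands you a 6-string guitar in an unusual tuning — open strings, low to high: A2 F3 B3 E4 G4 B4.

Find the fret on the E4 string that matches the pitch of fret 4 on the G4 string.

7

Fret 4 on G4 is MIDI 67 + 4 = 71 (B4). On the E4 string (open MIDI 64), that pitch is 71 − 64 = fret 7.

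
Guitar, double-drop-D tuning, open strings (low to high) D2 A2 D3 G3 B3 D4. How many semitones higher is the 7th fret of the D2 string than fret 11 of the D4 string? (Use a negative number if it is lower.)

D2 at fret 7 → A2 (MIDI 45); D4 at fret 11 → C#5 (MIDI 73).
45 − 73 = -28, so the two pitches are 28 semitones apart.

-28 semitones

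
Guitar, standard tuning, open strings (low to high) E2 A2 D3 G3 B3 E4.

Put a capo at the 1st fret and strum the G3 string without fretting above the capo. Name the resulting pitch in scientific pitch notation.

G♯3

The capo raises the open G3 by 1 semitone to G♯3; fretting 0 more gives G3 + 1 + 0 = G3 + 1 semitone = G♯3.
(Also written A♭.)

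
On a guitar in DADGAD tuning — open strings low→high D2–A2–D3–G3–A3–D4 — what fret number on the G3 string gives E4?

9

E4 is 9 semitones above the open G3 (G–G#–A–A#–B–C–C#–D–D#–E), so it sits at fret 9.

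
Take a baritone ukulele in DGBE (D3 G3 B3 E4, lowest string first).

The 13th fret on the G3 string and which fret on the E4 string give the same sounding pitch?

4

Fret 13 on G3 is MIDI 55 + 13 = 68 (G#4). On the E4 string (open MIDI 64), that pitch is 68 − 64 = fret 4.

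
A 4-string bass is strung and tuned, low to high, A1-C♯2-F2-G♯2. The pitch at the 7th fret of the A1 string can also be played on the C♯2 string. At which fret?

3

A1 at fret 7 is A1 + 7 semitones = E2.
The open C♯2 string is 4 semitones above the open A1, so the same pitch on the C♯2 string lies at fret 7 − 4 = 3.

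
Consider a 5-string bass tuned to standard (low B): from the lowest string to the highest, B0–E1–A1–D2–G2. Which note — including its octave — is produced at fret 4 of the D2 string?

F#2

The open D2 string plus 4 semitones: D–D#–E–F–F#.
No B→C boundary is crossed, so the octave stays at 2.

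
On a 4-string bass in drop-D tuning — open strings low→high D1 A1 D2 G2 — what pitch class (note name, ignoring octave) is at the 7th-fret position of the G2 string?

G2 is MIDI 43. Adding 7 gives 50; 50 mod 12 = 2, i.e. D.

D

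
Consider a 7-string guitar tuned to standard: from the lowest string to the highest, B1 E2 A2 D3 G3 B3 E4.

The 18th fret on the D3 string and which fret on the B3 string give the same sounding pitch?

9

D3 at fret 18 is D3 + 18 semitones = G♯4.
The open B3 string is 9 semitones above the open D3, so the same pitch on the B3 string lies at fret 18 − 9 = 9.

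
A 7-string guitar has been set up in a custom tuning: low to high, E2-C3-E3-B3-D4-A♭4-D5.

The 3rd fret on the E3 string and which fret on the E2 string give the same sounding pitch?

E3 at fret 3 is E3 + 3 semitones = G3.
The open E2 string is 12 semitones below the open E3, so the same pitch on the E2 string lies at fret 3 + 12 = 15.

15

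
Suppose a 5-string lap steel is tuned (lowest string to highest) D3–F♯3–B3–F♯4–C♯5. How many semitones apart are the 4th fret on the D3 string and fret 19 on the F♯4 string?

D3 at fret 4 → F♯3 (MIDI 54); F♯4 at fret 19 → C♯6 (MIDI 85).
54 − 85 = -31, so the two pitches are 31 semitones apart, with C♯6 the higher.

31 semitones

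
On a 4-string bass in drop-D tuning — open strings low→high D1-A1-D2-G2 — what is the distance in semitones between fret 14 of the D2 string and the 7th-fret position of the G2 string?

2 semitones

D2 at fret 14 → E3 (MIDI 52); G2 at fret 7 → D3 (MIDI 50).
52 − 50 = 2, so the two pitches are 2 semitones apart, with E3 the higher.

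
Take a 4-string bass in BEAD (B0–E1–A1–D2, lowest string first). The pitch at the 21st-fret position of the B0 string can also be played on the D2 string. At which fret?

6

B0 at fret 21 is B0 + 21 semitones = G#2.
The open D2 string is 15 semitones above the open B0, so the same pitch on the D2 string lies at fret 21 − 15 = 6.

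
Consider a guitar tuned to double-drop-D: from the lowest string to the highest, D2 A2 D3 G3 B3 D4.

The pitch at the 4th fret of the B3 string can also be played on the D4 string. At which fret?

B3 at fret 4 is B3 + 4 semitones = D♯4.
The open D4 string is 3 semitones above the open B3, so the same pitch on the D4 string lies at fret 4 − 3 = 1.

1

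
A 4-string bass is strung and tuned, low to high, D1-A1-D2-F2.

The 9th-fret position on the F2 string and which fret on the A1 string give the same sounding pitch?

F2 at fret 9 is F2 + 9 semitones = D3.
The open A1 string is 8 semitones below the open F2, so the same pitch on the A1 string lies at fret 9 + 8 = 17.

17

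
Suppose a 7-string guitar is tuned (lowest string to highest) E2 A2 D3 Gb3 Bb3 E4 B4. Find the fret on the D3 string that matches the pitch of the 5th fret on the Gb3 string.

9

Fret 5 on Gb3 is MIDI 54 + 5 = 59 (B3). On the D3 string (open MIDI 50), that pitch is 59 − 50 = fret 9.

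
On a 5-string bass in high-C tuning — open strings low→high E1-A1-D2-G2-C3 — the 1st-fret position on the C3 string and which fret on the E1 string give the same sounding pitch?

Fret 1 on C3 is MIDI 48 + 1 = 49 (C#3). On the E1 string (open MIDI 28), that pitch is 49 − 28 = fret 21.

21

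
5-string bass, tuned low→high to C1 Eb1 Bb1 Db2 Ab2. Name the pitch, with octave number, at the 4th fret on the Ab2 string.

Each fret is one semitone, so Ab2 + 4 = C3.

C3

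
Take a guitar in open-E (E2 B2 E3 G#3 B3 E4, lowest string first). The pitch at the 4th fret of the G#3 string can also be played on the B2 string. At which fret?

13

G#3 at fret 4 is G#3 + 4 semitones = C4.
The open B2 string is 9 semitones below the open G#3, so the same pitch on the B2 string lies at fret 4 + 9 = 13.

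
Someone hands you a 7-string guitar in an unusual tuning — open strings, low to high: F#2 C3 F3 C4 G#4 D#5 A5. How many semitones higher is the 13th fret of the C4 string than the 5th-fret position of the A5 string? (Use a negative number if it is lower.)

-13 semitones

C4 at fret 13 → C#5 (MIDI 73); A5 at fret 5 → D6 (MIDI 86).
73 − 86 = -13, so the two pitches are 13 semitones apart.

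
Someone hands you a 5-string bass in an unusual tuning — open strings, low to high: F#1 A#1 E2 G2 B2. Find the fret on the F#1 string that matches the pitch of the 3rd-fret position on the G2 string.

G2 at fret 3 is G2 + 3 semitones = A#2.
The open F#1 string is 13 semitones below the open G2, so the same pitch on the F#1 string lies at fret 3 + 13 = 16.

16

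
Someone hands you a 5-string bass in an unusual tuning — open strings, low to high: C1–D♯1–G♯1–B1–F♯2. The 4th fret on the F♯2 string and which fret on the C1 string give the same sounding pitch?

F♯2 at fret 4 is F♯2 + 4 semitones = A♯2.
The open C1 string is 18 semitones below the open F♯2, so the same pitch on the C1 string lies at fret 4 + 18 = 22.

22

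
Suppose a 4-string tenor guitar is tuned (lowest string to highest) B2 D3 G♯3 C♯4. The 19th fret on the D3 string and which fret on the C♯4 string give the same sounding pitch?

D3 at fret 19 is D3 + 19 semitones = A4.
The open C♯4 string is 11 semitones above the open D3, so the same pitch on the C♯4 string lies at fret 19 − 11 = 8.

8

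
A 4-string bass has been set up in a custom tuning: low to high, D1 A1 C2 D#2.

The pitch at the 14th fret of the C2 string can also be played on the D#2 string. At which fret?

11

C2 at fret 14 is C2 + 14 semitones = D3.
The open D#2 string is 3 semitones above the open C2, so the same pitch on the D#2 string lies at fret 14 − 3 = 11.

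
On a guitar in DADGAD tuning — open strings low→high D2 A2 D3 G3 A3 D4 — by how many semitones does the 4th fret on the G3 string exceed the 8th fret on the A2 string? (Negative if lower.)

G3 at fret 4 → B3 (MIDI 59); A2 at fret 8 → F3 (MIDI 53).
59 − 53 = 6, so the two pitches are 6 semitones apart.

6 semitones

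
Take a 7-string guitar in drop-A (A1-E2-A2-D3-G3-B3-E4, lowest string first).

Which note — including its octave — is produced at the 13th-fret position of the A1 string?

Each fret is one semitone, so A1 + 13 = A#2.
(Equivalently spelled Bb2.)

A#2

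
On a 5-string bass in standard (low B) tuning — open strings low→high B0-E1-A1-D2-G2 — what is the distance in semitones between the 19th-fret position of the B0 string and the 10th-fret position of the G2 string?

11 semitones

B0 at fret 19 → F♯2 (MIDI 42); G2 at fret 10 → F3 (MIDI 53).
42 − 53 = -11, so the two pitches are 11 semitones apart, with F3 the higher.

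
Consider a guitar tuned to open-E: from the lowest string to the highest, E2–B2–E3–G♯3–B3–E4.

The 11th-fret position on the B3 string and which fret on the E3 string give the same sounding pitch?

18

Fret 11 on B3 is MIDI 59 + 11 = 70 (A♯4). On the E3 string (open MIDI 52), that pitch is 70 − 52 = fret 18.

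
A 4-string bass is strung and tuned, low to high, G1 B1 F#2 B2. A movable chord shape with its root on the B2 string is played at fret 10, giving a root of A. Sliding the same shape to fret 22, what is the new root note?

A

Moving from fret 10 to fret 22 shifts the root by 12 semitones.
A up 12 semitones is A.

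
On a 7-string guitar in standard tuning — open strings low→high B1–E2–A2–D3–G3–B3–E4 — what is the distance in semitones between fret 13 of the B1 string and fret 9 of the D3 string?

B1 at fret 13 → C3 (MIDI 48); D3 at fret 9 → B3 (MIDI 59).
48 − 59 = -11, so the two pitches are 11 semitones apart, with B3 the higher.

11 semitones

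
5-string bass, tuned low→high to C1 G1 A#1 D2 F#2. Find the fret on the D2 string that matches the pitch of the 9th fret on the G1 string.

Fret 9 on G1 is MIDI 31 + 9 = 40 (E2). On the D2 string (open MIDI 38), that pitch is 40 − 38 = fret 2.

2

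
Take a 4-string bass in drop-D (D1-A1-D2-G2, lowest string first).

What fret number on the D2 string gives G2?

5

G2 is 5 semitones above the open D2 (D–D#–E–F–F#–G), so it sits at fret 5.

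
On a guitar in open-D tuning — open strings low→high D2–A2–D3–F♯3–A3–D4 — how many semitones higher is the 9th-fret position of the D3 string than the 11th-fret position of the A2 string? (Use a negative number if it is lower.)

D3 at fret 9 → B3 (MIDI 59); A2 at fret 11 → G♯3 (MIDI 56).
59 − 56 = 3, so the two pitches are 3 semitones apart.

3 semitones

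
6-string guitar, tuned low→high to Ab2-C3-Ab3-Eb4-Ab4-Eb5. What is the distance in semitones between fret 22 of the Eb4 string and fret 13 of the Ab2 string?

28 semitones

Eb4 at fret 22 → Db6 (MIDI 85); Ab2 at fret 13 → A3 (MIDI 57).
85 − 57 = 28, so the two pitches are 28 semitones apart, with Db6 the higher.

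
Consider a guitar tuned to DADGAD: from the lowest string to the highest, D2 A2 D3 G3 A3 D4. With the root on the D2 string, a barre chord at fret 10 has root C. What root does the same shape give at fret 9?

Moving from fret 10 to fret 9 shifts the root by -1 semitone.
C down 1 semitone is B.

B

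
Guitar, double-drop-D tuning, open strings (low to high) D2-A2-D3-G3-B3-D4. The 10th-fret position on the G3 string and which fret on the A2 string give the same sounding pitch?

20

Fret 10 on G3 is MIDI 55 + 10 = 65 (F4). On the A2 string (open MIDI 45), that pitch is 65 − 45 = fret 20.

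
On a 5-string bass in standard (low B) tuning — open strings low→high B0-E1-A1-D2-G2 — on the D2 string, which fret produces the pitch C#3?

C#3 is 11 semitones above the open D2 (D–D#–E–F–…–B–C–C#), so it sits at fret 11.

11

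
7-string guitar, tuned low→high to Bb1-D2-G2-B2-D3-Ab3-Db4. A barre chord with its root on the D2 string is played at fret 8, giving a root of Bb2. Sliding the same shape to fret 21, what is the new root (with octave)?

B3

Moving from fret 8 to fret 21 shifts the root by 13 semitones.
Bb2 up 13 semitones is B3.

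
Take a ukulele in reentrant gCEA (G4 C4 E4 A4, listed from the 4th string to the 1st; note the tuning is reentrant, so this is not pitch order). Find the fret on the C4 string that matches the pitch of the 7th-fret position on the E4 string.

11

E4 at fret 7 is E4 + 7 semitones = B4.
The open C4 string is 4 semitones below the open E4, so the same pitch on the C4 string lies at fret 7 + 4 = 11.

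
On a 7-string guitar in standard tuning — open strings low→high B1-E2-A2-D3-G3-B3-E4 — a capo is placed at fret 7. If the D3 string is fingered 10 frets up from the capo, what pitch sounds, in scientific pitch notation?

The capo raises the open D3 by 7 semitones to A3; fretting 10 more gives D3 + 7 + 10 = D3 + 17 semitones = G4.

G4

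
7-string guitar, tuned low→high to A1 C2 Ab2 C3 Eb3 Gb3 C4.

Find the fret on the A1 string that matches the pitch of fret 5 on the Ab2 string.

Ab2 at fret 5 is Ab2 + 5 semitones = Db3.
The open A1 string is 11 semitones below the open Ab2, so the same pitch on the A1 string lies at fret 5 + 11 = 16.

16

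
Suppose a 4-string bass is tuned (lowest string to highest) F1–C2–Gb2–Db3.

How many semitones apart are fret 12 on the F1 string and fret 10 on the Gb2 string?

11 semitones

F1 at fret 12 → F2 (MIDI 41); Gb2 at fret 10 → E3 (MIDI 52).
41 − 52 = -11, so the two pitches are 11 semitones apart, with E3 the higher.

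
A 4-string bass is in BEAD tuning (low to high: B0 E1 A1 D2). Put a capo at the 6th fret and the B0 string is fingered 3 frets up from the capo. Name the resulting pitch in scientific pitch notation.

G#1

The capo raises the open B0 by 6 semitones to F1; fretting 3 more gives B0 + 6 + 3 = B0 + 9 semitones = G#1.
(Also written Ab.)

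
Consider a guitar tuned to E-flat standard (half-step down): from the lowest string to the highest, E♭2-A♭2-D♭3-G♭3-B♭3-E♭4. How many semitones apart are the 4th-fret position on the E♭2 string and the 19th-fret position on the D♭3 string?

E♭2 at fret 4 → G2 (MIDI 43); D♭3 at fret 19 → A♭4 (MIDI 68).
43 − 68 = -25, so the two pitches are 25 semitones apart, with A♭4 the higher.

25 semitones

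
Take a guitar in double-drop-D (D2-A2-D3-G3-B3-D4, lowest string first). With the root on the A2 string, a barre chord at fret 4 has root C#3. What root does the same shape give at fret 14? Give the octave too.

B3

Moving from fret 4 to fret 14 shifts the root by 10 semitones.
C#3 up 10 semitones is B3.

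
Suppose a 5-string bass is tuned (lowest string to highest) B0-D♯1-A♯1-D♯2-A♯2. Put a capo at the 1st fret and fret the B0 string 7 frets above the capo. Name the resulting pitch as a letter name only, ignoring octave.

The capo raises the open B0 by 1 semitone to C1; fretting 7 more gives B0 + 1 + 7 = B0 + 8 semitones, landing on G.

G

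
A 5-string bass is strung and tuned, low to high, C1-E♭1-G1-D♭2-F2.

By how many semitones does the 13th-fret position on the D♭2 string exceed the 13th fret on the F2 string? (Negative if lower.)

D♭2 at fret 13 → D3 (MIDI 50); F2 at fret 13 → G♭3 (MIDI 54).
50 − 54 = -4, so the two pitches are 4 semitones apart.

-4 semitones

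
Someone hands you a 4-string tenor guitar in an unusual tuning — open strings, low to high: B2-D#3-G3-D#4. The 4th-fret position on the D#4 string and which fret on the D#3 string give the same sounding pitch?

D#4 at fret 4 is D#4 + 4 semitones = G4.
The open D#3 string is 12 semitones below the open D#4, so the same pitch on the D#3 string lies at fret 4 + 12 = 16.

16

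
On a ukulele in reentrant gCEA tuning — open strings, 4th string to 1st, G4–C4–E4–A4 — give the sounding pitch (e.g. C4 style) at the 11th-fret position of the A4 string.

G#5

A4 is MIDI 69. Adding 11 gives 80, which is G#5.
(Equivalently spelled Ab5.)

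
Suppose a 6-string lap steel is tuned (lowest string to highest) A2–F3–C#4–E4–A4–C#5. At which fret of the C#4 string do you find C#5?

C#5 is 12 semitones above the open C#4 (C#–D–D#–E–…–B–C–C#), so it sits at fret 12.

12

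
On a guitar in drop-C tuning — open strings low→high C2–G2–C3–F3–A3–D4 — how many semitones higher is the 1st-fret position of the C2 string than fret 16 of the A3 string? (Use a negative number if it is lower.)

-36 semitones

C2 at fret 1 → C♯2 (MIDI 37); A3 at fret 16 → C♯5 (MIDI 73).
37 − 73 = -36, so the two pitches are 36 semitones apart.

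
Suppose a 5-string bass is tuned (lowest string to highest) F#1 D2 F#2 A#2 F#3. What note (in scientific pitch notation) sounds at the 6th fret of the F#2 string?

C3

F#2 is MIDI 42. Adding 6 gives 48, which is C3.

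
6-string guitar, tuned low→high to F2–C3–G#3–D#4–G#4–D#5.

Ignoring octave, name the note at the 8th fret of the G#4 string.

E

Each fret is one semitone, so G#4 + 8 = E.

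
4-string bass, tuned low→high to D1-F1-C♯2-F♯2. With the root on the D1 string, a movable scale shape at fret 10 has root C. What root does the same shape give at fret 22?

Moving from fret 10 to fret 22 shifts the root by 12 semitones.
C up 12 semitones is C.

C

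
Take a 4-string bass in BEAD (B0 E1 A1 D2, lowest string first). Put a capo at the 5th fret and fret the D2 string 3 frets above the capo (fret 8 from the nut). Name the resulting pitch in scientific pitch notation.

The capo raises the open D2 by 5 semitones to G2; fretting 3 more gives D2 + 5 + 3 = D2 + 8 semitones = A♯2.
(Also written B♭.)

A♯2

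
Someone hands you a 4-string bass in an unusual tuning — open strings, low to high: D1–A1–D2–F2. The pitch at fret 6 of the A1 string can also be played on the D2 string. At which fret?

1

Fret 6 on A1 is MIDI 33 + 6 = 39 (D#2). On the D2 string (open MIDI 38), that pitch is 39 − 38 = fret 1.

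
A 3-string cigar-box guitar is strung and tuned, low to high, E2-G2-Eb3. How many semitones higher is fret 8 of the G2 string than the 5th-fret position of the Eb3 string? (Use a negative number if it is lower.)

G2 at fret 8 → Eb3 (MIDI 51); Eb3 at fret 5 → Ab3 (MIDI 56).
51 − 56 = -5, so the two pitches are 5 semitones apart.

-5 semitones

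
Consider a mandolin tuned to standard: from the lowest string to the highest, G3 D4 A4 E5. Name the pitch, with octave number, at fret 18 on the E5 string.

E5 is MIDI 76. Adding 18 gives 94, which is A#6.
(Equivalently spelled Bb6.)

A#6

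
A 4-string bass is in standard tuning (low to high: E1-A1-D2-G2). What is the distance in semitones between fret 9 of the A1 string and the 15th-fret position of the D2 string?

A1 at fret 9 → F#2 (MIDI 42); D2 at fret 15 → F3 (MIDI 53).
42 − 53 = -11, so the two pitches are 11 semitones apart, with F3 the higher.

11 semitones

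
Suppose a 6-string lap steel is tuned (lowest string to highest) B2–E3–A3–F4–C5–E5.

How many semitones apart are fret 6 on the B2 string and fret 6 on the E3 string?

B2 at fret 6 → F3 (MIDI 53); E3 at fret 6 → A♯3 (MIDI 58).
53 − 58 = -5, so the two pitches are 5 semitones apart, with A♯3 the higher.

5 semitones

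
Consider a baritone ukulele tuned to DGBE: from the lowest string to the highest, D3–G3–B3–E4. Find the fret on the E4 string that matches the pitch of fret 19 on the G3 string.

G3 at fret 19 is G3 + 19 semitones = D5.
The open E4 string is 9 semitones above the open G3, so the same pitch on the E4 string lies at fret 19 − 9 = 10.

10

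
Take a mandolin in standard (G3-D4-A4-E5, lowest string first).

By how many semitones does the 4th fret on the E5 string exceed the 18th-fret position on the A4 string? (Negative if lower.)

E5 at fret 4 → G#5 (MIDI 80); A4 at fret 18 → D#6 (MIDI 87).
80 − 87 = -7, so the two pitches are 7 semitones apart.

-7 semitones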